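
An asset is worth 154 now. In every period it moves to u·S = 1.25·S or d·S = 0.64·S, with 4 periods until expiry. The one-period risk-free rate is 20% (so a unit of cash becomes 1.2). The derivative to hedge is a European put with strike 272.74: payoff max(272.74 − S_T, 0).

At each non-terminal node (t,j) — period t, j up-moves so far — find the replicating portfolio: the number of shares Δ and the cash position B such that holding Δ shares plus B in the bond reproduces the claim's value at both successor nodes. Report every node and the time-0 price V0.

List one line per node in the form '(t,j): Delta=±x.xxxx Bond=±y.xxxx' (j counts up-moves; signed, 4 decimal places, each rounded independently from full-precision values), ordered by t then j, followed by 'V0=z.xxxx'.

(0,0): Delta=-0.5079 Bond=91.1156
(1,0): Delta=-1.0000 Bond=157.8356
(1,1): Delta=-0.4855 Bond=105.0086
(2,0): Delta=-1.0000 Bond=189.4028
(2,1): Delta=-1.0000 Bond=189.4028
(2,2): Delta=-0.4619 Bond=120.3503
(3,0): Delta=-1.0000 Bond=227.2833
(3,1): Delta=-1.0000 Bond=227.2833
(3,2): Delta=-1.0000 Bond=227.2833
(3,3): Delta=-0.4373 Bond=137.0219
V0=12.8921

No-arbitrage ⇒ martingale measure with p* = (R−d)/(u−d) = 0.9180.
Payoff layer (t=4): V(4,0)=246.9031, V(4,1)=222.2773, V(4,2)=174.1800, V(4,3)=80.2400, V(4,4)=0.0000
  t=3,j=0: stock 40.3702 → up 50.4627 (V=222.2773), down 25.8369 (V=246.9031). Price 186.9132; hedge Δ=-1.0000, bond B=227.2833.
  t=3,j=1: stock 78.8480 → up 98.5600 (V=174.1800), down 50.4627 (V=222.2773). Price 148.4353; hedge Δ=-1.0000, bond B=227.2833.
  t=3,j=2: stock 154.0000 → up 192.5000 (V=80.2400), down 98.5600 (V=174.1800). Price 73.2833; hedge Δ=-1.0000, bond B=227.2833.
  t=3,j=3: stock 300.7812 → up 375.9766 (V=0.0000), down 192.5000 (V=80.2400). Price 5.4809; hedge Δ=-0.4373, bond B=137.0219.
  t=2,j=0: stock 63.0784 → up 78.8480 (V=148.4353), down 40.3702 (V=186.9132). Price 126.3244; hedge Δ=-1.0000, bond B=189.4028.
  t=2,j=1: stock 123.2000 → up 154.0000 (V=73.2833), down 78.8480 (V=148.4353). Price 66.2028; hedge Δ=-1.0000, bond B=189.4028.
  t=2,j=2: stock 240.6250 → up 300.7812 (V=5.4809), down 154.0000 (V=73.2833). Price 9.1987; hedge Δ=-0.4619, bond B=120.3503.
  t=1,j=0: stock 98.5600 → up 123.2000 (V=66.2028), down 63.0784 (V=126.3244). Price 59.2756; hedge Δ=-1.0000, bond B=157.8356.
  t=1,j=1: stock 192.5000 → up 240.6250 (V=9.1987), down 123.2000 (V=66.2028). Price 11.5593; hedge Δ=-0.4855, bond B=105.0086.
  t=0,j=0: stock 154.0000 → up 192.5000 (V=11.5593), down 98.5600 (V=59.2756). Price 12.8921; hedge Δ=-0.5079, bond B=91.1156.
Root portfolio cost Δ·154+B reproduces V0=12.8921.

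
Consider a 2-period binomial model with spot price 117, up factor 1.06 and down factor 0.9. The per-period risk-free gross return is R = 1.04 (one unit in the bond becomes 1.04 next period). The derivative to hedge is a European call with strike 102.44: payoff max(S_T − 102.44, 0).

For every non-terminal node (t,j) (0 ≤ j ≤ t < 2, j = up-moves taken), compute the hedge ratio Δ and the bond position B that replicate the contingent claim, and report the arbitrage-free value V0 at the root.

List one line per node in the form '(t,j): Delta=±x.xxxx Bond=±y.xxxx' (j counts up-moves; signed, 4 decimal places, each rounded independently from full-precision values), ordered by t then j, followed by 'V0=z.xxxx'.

(0,0): Delta=0.9508 Bond=-88.8390
(1,0): Delta=0.5448 Bond=-49.6406
(1,1): Delta=1.0000 Bond=-98.5000
V0=22.3993

Risk-neutral probability p* = (R−d)/(u−d) = (1.04−0.9)/(1.06−0.9) = 0.8750.
Terminal values V(2,·): V(2,0)=0.0000, V(2,1)=9.1780, V(2,2)=29.0212
(1,0): S=105.3000. Δ = (V_up−V_dn)/(S_up−S_dn) = (9.1780−0.0000)/(111.6180−94.7700) = 0.5448. V = [p*·9.1780 + (1−p*)·0.0000]/1.04 = 7.7219. B = V − Δ·S = -49.6406.
(1,1): S=124.0200. Δ = (V_up−V_dn)/(S_up−S_dn) = (29.0212−9.1780)/(131.4612−111.6180) = 1.0000. V = [p*·29.0212 + (1−p*)·9.1780]/1.04 = 25.5200. B = V − Δ·S = -98.5000.
(0,0): S=117.0000. Δ = (V_up−V_dn)/(S_up−S_dn) = (25.5200−7.7219)/(124.0200−105.3000) = 0.9508. V = [p*·25.5200 + (1−p*)·7.7219]/1.04 = 22.3993. B = V − Δ·S = -88.8390.
The time-0 hedge costs 22.3993, which is the no-arbitrage price.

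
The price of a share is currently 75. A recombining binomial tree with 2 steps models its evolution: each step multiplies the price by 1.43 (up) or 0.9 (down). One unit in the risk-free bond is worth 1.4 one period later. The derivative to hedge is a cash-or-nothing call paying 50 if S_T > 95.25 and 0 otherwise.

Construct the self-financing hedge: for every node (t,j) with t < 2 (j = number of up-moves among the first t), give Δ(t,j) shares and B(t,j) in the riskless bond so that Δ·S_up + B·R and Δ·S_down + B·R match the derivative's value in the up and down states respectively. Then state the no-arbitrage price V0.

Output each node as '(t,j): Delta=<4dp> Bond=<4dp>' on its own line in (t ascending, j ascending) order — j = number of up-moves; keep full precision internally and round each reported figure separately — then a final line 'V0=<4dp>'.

(0,0): Delta=0.0509 Bond=21.6142
(1,0): Delta=1.3976 Bond=-60.6469
(1,1): Delta=0.0000 Bond=35.7143
V0=25.4285

Under the risk-neutral measure, an up-move has probability p* = (R−d)/(u−d) = 0.9434 and values discount at R = 1.4.
Terminal values V(2,·): V(2,0)=0.0000, V(2,1)=50.0000, V(2,2)=50.0000
Node (1,0) S=67.5000: V=(p*·50.0000+(1−p*)·0.0000)/1.4=33.6927; Δ=(50.0000−0.0000)/(96.5250−60.7500)=1.3976; B=V−Δ·S=-60.6469
Node (1,1) S=107.2500: V=(p*·50.0000+(1−p*)·50.0000)/1.4=35.7143; Δ=(50.0000−50.0000)/(153.3675−96.5250)=0.0000; B=V−Δ·S=35.7143
Node (0,0) S=75.0000: V=(p*·35.7143+(1−p*)·33.6927)/1.4=25.4285; Δ=(35.7143−33.6927)/(107.2500−67.5000)=0.0509; B=V−Δ·S=21.6142
Each (Δ,B) replicates both successor values, so the strategy is self-financing and V0 is arbitrage-free.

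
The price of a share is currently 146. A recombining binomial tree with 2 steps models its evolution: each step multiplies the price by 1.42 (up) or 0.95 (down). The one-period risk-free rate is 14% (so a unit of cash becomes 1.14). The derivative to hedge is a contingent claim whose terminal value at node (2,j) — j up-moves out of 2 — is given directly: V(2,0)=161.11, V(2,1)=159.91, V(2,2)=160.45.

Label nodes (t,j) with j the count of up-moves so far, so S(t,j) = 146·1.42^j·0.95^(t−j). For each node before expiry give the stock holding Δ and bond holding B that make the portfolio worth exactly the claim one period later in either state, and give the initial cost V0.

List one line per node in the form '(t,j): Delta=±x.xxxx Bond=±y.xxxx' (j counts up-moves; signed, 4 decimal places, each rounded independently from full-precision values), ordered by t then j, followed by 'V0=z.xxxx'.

Risk-neutral probability p* = (R−d)/(u−d) = (1.14−0.95)/(1.42−0.95) = 0.4043.
At expiry t=2: V(2,0)=161.1100, V(2,1)=159.9100, V(2,2)=160.4500
(1,0): S=138.7000. Δ = (V_up−V_dn)/(S_up−S_dn) = (159.9100−161.1100)/(196.9540−131.7650) = -0.0184. V = [p*·159.9100 + (1−p*)·161.1100]/1.14 = 140.8990. B = V − Δ·S = 143.4522.
(1,1): S=207.3200. Δ = (V_up−V_dn)/(S_up−S_dn) = (160.4500−159.9100)/(294.3944−196.9540) = 0.0055. V = [p*·160.4500 + (1−p*)·159.9100]/1.14 = 140.4634. B = V − Δ·S = 139.3145.
(0,0): S=146.0000. Δ = (V_up−V_dn)/(S_up−S_dn) = (140.4634−140.8990)/(207.3200−138.7000) = -0.0063. V = [p*·140.4634 + (1−p*)·140.8990]/1.14 = 123.4412. B = V − Δ·S = 124.3680.
Check: Δ(0,0)·S0 + B(0,0) = 123.4412 = V0.

(0,0): Delta=-0.0063 Bond=124.3680
(1,0): Delta=-0.0184 Bond=143.4522
(1,1): Delta=0.0055 Bond=139.3145
V0=123.4412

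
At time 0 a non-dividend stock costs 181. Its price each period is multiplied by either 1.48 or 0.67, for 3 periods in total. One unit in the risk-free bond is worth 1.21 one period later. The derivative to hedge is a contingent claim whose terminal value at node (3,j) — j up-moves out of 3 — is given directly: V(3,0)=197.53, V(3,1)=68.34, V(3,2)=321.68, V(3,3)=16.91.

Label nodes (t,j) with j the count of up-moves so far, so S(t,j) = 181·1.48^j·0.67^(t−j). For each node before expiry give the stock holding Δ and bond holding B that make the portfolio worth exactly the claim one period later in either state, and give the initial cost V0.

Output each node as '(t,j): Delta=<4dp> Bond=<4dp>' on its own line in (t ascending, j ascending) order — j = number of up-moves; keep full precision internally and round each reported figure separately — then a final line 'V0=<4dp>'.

Since d<R<u, set p* = (R−d)/(u−d) = 0.6667; price each node as the discounted p*-expectation of its children.
Payoff layer (t=3): V(3,0)=197.5300, V(3,1)=68.3400, V(3,2)=321.6800, V(3,3)=16.9100
(2,0): S=81.2509. Δ = (V_up−V_dn)/(S_up−S_dn) = (68.3400−197.5300)/(120.2513−54.4381) = -1.9630. V = [p*·68.3400 + (1−p*)·197.5300]/1.21 = 92.0689. B = V − Δ·S = 251.5627.
(2,1): S=179.4796. Δ = (V_up−V_dn)/(S_up−S_dn) = (321.6800−68.3400)/(265.6298−120.2513) = 1.7426. V = [p*·321.6800 + (1−p*)·68.3400]/1.21 = 196.0606. B = V − Δ·S = -116.7048.
(2,2): S=396.4624. Δ = (V_up−V_dn)/(S_up−S_dn) = (16.9100−321.6800)/(586.7644−265.6298) = -0.9490. V = [p*·16.9100 + (1−p*)·321.6800]/1.21 = 97.9339. B = V − Δ·S = 474.1931.
(1,0): S=121.2700. Δ = (V_up−V_dn)/(S_up−S_dn) = (196.0606−92.0689)/(179.4796−81.2509) = 1.0587. V = [p*·196.0606 + (1−p*)·92.0689]/1.21 = 133.3857. B = V − Δ·S = 5.0008.
(1,1): S=267.8800. Δ = (V_up−V_dn)/(S_up−S_dn) = (97.9339−196.0606)/(396.4624−179.4796) = -0.4522. V = [p*·97.9339 + (1−p*)·196.0606]/1.21 = 107.9692. B = V − Δ·S = 229.1134.
(0,0): S=181.0000. Δ = (V_up−V_dn)/(S_up−S_dn) = (107.9692−133.3857)/(267.8800−121.2700) = -0.1734. V = [p*·107.9692 + (1−p*)·133.3857]/1.21 = 96.2326. B = V − Δ·S = 127.6109.
The time-0 hedge costs 96.2326, which is the no-arbitrage price.

(0,0): Delta=-0.1734 Bond=127.6109
(1,0): Delta=1.0587 Bond=5.0008
(1,1): Delta=-0.4522 Bond=229.1134
(2,0): Delta=-1.9630 Bond=251.5627
(2,1): Delta=1.7426 Bond=-116.7048
(2,2): Delta=-0.9490 Bond=474.1931
V0=96.2326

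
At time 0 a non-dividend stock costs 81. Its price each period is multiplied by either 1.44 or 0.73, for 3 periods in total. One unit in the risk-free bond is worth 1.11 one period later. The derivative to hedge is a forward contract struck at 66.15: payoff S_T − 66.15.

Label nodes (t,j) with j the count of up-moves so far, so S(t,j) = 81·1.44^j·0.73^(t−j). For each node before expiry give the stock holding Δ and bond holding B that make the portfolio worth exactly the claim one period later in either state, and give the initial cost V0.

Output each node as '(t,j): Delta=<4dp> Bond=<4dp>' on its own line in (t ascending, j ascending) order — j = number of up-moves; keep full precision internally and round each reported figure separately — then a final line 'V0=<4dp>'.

Since d<R<u, set p* = (R−d)/(u−d) = 0.5352; price each node as the discounted p*-expectation of its children.
Terminal payoffs: V(3,0)=-34.6396, V(3,1)=-3.9925, V(3,2)=56.4620, V(3,3)=175.7147
(2,0): S=43.1649. Δ = (V_up−V_dn)/(S_up−S_dn) = (-3.9925−-34.6396)/(62.1575−31.5104) = 1.0000. V = [p*·-3.9925 + (1−p*)·-34.6396]/1.11 = -16.4297. B = V − Δ·S = -59.5946.
(2,1): S=85.1472. Δ = (V_up−V_dn)/(S_up−S_dn) = (56.4620−-3.9925)/(122.6120−62.1575) = 1.0000. V = [p*·56.4620 + (1−p*)·-3.9925]/1.11 = 25.5526. B = V − Δ·S = -59.5946.
(2,2): S=167.9616. Δ = (V_up−V_dn)/(S_up−S_dn) = (175.7147−56.4620)/(241.8647−122.6120) = 1.0000. V = [p*·175.7147 + (1−p*)·56.4620]/1.11 = 108.3670. B = V − Δ·S = -59.5946.
(1,0): S=59.1300. Δ = (V_up−V_dn)/(S_up−S_dn) = (25.5526−-16.4297)/(85.1472−43.1649) = 1.0000. V = [p*·25.5526 + (1−p*)·-16.4297]/1.11 = 5.4412. B = V − Δ·S = -53.6888.
(1,1): S=116.6400. Δ = (V_up−V_dn)/(S_up−S_dn) = (108.3670−25.5526)/(167.9616−85.1472) = 1.0000. V = [p*·108.3670 + (1−p*)·25.5526]/1.11 = 62.9512. B = V − Δ·S = -53.6888.
(0,0): S=81.0000. Δ = (V_up−V_dn)/(S_up−S_dn) = (62.9512−5.4412)/(116.6400−59.1300) = 1.0000. V = [p*·62.9512 + (1−p*)·5.4412]/1.11 = 32.6317. B = V − Δ·S = -48.3683.
Check: Δ(0,0)·S0 + B(0,0) = 32.6317 = V0.

(0,0): Delta=1.0000 Bond=-48.3683
(1,0): Delta=1.0000 Bond=-53.6888
(1,1): Delta=1.0000 Bond=-53.6888
(2,0): Delta=1.0000 Bond=-59.5946
(2,1): Delta=1.0000 Bond=-59.5946
(2,2): Delta=1.0000 Bond=-59.5946
V0=32.6317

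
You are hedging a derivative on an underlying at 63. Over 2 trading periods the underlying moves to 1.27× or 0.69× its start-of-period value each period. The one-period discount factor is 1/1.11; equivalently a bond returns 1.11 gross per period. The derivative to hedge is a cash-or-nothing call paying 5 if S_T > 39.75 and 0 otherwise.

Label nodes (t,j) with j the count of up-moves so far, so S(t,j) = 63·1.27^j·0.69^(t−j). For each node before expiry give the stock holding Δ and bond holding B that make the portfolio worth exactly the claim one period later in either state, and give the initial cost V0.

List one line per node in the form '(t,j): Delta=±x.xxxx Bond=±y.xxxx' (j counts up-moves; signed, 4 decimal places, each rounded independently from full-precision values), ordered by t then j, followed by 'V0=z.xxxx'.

(0,0): Delta=0.0340 Bond=1.6068
(1,0): Delta=0.1983 Bond=-5.3588
(1,1): Delta=0.0000 Bond=4.5045
V0=3.7493

Since d<R<u, set p* = (R−d)/(u−d) = 0.7241; price each node as the discounted p*-expectation of its children.
At expiry t=2: V(2,0)=0.0000, V(2,1)=5.0000, V(2,2)=5.0000
(1,0): S=43.4700. Δ = (V_up−V_dn)/(S_up−S_dn) = (5.0000−0.0000)/(55.2069−29.9943) = 0.1983. V = [p*·5.0000 + (1−p*)·0.0000]/1.11 = 3.2619. B = V − Δ·S = -5.3588.
(1,1): S=80.0100. Δ = (V_up−V_dn)/(S_up−S_dn) = (5.0000−5.0000)/(101.6127−55.2069) = 0.0000. V = [p*·5.0000 + (1−p*)·5.0000]/1.11 = 4.5045. B = V − Δ·S = 4.5045.
(0,0): S=63.0000. Δ = (V_up−V_dn)/(S_up−S_dn) = (4.5045−3.2619)/(80.0100−43.4700) = 0.0340. V = [p*·4.5045 + (1−p*)·3.2619]/1.11 = 3.7493. B = V − Δ·S = 1.6068.
Root portfolio cost Δ·63+B reproduces V0=3.7493.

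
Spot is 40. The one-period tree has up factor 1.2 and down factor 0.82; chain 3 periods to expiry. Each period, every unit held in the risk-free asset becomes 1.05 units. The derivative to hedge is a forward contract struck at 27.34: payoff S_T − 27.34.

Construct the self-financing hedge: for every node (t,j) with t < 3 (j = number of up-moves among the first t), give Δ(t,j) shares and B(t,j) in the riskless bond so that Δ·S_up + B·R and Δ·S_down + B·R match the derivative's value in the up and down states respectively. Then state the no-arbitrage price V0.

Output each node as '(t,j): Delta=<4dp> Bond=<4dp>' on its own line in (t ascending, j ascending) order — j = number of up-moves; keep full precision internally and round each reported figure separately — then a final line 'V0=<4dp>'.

(0,0): Delta=1.0000 Bond=-23.6173
(1,0): Delta=1.0000 Bond=-24.7982
(1,1): Delta=1.0000 Bond=-24.7982
(2,0): Delta=1.0000 Bond=-26.0381
(2,1): Delta=1.0000 Bond=-26.0381
(2,2): Delta=1.0000 Bond=-26.0381
V0=16.3827

No-arbitrage ⇒ martingale measure with p* = (R−d)/(u−d) = 0.6053.
Payoff layer (t=3): V(3,0)=-5.2853, V(3,1)=4.9352, V(3,2)=19.8920, V(3,3)=41.7800
(2,0): S=26.8960. Δ = (V_up−V_dn)/(S_up−S_dn) = (4.9352−-5.2853)/(32.2752−22.0547) = 1.0000. V = [p*·4.9352 + (1−p*)·-5.2853]/1.05 = 0.8579. B = V − Δ·S = -26.0381.
(2,1): S=39.3600. Δ = (V_up−V_dn)/(S_up−S_dn) = (19.8920−4.9352)/(47.2320−32.2752) = 1.0000. V = [p*·19.8920 + (1−p*)·4.9352]/1.05 = 13.3219. B = V − Δ·S = -26.0381.
(2,2): S=57.6000. Δ = (V_up−V_dn)/(S_up−S_dn) = (41.7800−19.8920)/(69.1200−47.2320) = 1.0000. V = [p*·41.7800 + (1−p*)·19.8920]/1.05 = 31.5619. B = V − Δ·S = -26.0381.
(1,0): S=32.8000. Δ = (V_up−V_dn)/(S_up−S_dn) = (13.3219−0.8579)/(39.3600−26.8960) = 1.0000. V = [p*·13.3219 + (1−p*)·0.8579]/1.05 = 8.0018. B = V − Δ·S = -24.7982.
(1,1): S=48.0000. Δ = (V_up−V_dn)/(S_up−S_dn) = (31.5619−13.3219)/(57.6000−39.3600) = 1.0000. V = [p*·31.5619 + (1−p*)·13.3219]/1.05 = 23.2018. B = V − Δ·S = -24.7982.
(0,0): S=40.0000. Δ = (V_up−V_dn)/(S_up−S_dn) = (23.2018−8.0018)/(48.0000−32.8000) = 1.0000. V = [p*·23.2018 + (1−p*)·8.0018]/1.05 = 16.3827. B = V − Δ·S = -23.6173.
Root portfolio cost Δ·40+B reproduces V0=16.3827.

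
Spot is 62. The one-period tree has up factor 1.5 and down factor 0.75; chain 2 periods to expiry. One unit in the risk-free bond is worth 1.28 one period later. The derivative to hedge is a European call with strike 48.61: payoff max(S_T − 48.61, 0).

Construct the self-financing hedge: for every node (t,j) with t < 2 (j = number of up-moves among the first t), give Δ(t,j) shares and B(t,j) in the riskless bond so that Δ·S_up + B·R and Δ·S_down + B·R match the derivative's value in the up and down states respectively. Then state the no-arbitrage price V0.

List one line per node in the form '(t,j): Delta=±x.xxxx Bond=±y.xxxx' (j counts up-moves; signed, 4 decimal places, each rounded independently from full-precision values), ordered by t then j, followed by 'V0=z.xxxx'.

(0,0): Delta=0.9323 Bond=-24.7511
(1,0): Delta=0.6062 Bond=-16.5156
(1,1): Delta=1.0000 Bond=-37.9766
V0=33.0521

No-arbitrage ⇒ martingale measure with p* = (R−d)/(u−d) = 0.7067.
At expiry t=2: V(2,0)=0.0000, V(2,1)=21.1400, V(2,2)=90.8900
(1,0): S=46.5000. Δ = (V_up−V_dn)/(S_up−S_dn) = (21.1400−0.0000)/(69.7500−34.8750) = 0.6062. V = [p*·21.1400 + (1−p*)·0.0000]/1.28 = 11.6710. B = V − Δ·S = -16.5156.
(1,1): S=93.0000. Δ = (V_up−V_dn)/(S_up−S_dn) = (90.8900−21.1400)/(139.5000−69.7500) = 1.0000. V = [p*·90.8900 + (1−p*)·21.1400]/1.28 = 55.0234. B = V − Δ·S = -37.9766.
(0,0): S=62.0000. Δ = (V_up−V_dn)/(S_up−S_dn) = (55.0234−11.6710)/(93.0000−46.5000) = 0.9323. V = [p*·55.0234 + (1−p*)·11.6710]/1.28 = 33.0521. B = V − Δ·S = -24.7511.
Root portfolio cost Δ·62+B reproduces V0=33.0521.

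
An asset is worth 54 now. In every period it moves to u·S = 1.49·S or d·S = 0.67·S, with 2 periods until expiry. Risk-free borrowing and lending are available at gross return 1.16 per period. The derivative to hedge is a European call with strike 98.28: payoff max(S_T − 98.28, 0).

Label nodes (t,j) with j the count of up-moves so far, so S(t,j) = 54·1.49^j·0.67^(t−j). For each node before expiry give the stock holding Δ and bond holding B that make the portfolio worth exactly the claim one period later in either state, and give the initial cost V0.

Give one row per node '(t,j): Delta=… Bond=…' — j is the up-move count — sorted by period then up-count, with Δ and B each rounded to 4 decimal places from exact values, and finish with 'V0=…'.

Under the risk-neutral measure, an up-move has probability p* = (R−d)/(u−d) = 0.5976 and values discount at R = 1.16.
At expiry t=2: V(2,0)=0.0000, V(2,1)=0.0000, V(2,2)=21.6054
  t=1,j=0: stock 36.1800 → up 53.9082 (V=0.0000), down 24.2406 (V=0.0000). Price 0.0000; hedge Δ=0.0000, bond B=0.0000.
  t=1,j=1: stock 80.4600 → up 119.8854 (V=21.6054), down 53.9082 (V=0.0000). Price 11.1298; hedge Δ=0.3275, bond B=-15.2183.
  t=0,j=0: stock 54.0000 → up 80.4600 (V=11.1298), down 36.1800 (V=0.0000). Price 5.7334; hedge Δ=0.2514, bond B=-7.8395.
Self-financing check: at every node Δ·S+B equals the discounted successor values.

(0,0): Delta=0.2514 Bond=-7.8395
(1,0): Delta=0.0000 Bond=0.0000
(1,1): Delta=0.3275 Bond=-15.2183
V0=5.7334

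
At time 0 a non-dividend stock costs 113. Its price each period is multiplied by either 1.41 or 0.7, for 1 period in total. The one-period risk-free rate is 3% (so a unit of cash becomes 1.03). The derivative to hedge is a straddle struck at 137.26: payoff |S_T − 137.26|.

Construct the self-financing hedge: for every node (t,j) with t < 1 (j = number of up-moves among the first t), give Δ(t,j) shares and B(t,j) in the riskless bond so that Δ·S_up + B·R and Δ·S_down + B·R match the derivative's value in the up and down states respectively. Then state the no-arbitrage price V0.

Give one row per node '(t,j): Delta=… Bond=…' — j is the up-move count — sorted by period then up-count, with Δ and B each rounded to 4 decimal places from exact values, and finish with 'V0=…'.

Since d<R<u, set p* = (R−d)/(u−d) = 0.4648; price each node as the discounted p*-expectation of its children.
Payoff layer (t=1): V(1,0)=58.1600, V(1,1)=22.0700
Node (0,0) S=113.0000: V=(p*·22.0700+(1−p*)·58.1600)/1.03=40.1804; Δ=(22.0700−58.1600)/(159.3300−79.1000)=-0.4498; B=V−Δ·S=91.0113
Root portfolio cost Δ·113+B reproduces V0=40.1804.

(0,0): Delta=-0.4498 Bond=91.0113
V0=40.1804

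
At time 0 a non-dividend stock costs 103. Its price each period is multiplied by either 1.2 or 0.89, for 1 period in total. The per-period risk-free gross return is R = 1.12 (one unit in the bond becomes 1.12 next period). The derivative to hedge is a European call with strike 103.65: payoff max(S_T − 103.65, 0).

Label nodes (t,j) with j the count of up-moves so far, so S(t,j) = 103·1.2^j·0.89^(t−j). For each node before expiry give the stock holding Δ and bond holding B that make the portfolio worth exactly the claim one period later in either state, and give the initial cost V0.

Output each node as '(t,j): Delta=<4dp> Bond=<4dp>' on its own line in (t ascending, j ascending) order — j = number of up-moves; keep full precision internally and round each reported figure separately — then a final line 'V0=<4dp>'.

(0,0): Delta=0.6248 Bond=-51.1391
V0=13.2157

Since d<R<u, set p* = (R−d)/(u−d) = 0.7419; price each node as the discounted p*-expectation of its children.
Payoff layer (t=1): V(1,0)=0.0000, V(1,1)=19.9500
  t=0,j=0: stock 103.0000 → up 123.6000 (V=19.9500), down 91.6700 (V=0.0000). Price 13.2157; hedge Δ=0.6248, bond B=-51.1391.
Root portfolio cost Δ·103+B reproduces V0=13.2157.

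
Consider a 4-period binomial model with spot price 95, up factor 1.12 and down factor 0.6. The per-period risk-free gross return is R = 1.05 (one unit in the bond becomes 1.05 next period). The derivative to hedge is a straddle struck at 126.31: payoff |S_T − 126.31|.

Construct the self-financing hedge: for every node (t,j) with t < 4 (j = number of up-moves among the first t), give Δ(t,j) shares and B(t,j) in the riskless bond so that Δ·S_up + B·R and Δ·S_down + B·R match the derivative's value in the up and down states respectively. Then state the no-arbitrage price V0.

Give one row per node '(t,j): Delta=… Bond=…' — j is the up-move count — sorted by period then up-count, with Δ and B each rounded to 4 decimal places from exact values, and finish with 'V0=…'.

Risk-neutral probability p* = (R−d)/(u−d) = (1.05−0.6)/(1.12−0.6) = 0.8654.
Terminal payoffs: V(4,0)=113.9980, V(4,1)=103.3276, V(4,2)=83.4095, V(4,3)=46.2291, V(4,4)=23.1743
  t=3,j=0: stock 20.5200 → up 22.9824 (V=103.3276), down 12.3120 (V=113.9980). Price 99.7752; hedge Δ=-1.0000, bond B=120.2952.
  t=3,j=1: stock 38.3040 → up 42.9005 (V=83.4095), down 22.9824 (V=103.3276). Price 81.9912; hedge Δ=-1.0000, bond B=120.2952.
  t=3,j=2: stock 71.5008 → up 80.0809 (V=46.2291), down 42.9005 (V=83.4095). Price 48.7944; hedge Δ=-1.0000, bond B=120.2952.
  t=3,j=3: stock 133.4682 → up 149.4843 (V=23.1743), down 80.0809 (V=46.2291). Price 25.0265; hedge Δ=-0.3322, bond B=69.3626.
  t=2,j=0: stock 34.2000 → up 38.3040 (V=81.9912), down 20.5200 (V=99.7752). Price 80.3669; hedge Δ=-1.0000, bond B=114.5669.
  t=2,j=1: stock 63.8400 → up 71.5008 (V=48.7944), down 38.3040 (V=81.9912). Price 50.7269; hedge Δ=-1.0000, bond B=114.5669.
  t=2,j=2: stock 119.1680 → up 133.4682 (V=25.0265), down 71.5008 (V=48.7944). Price 26.8820; hedge Δ=-0.3836, bond B=72.5895.
  t=1,j=0: stock 57.0000 → up 63.8400 (V=50.7269), down 34.2000 (V=80.3669). Price 52.1113; hedge Δ=-1.0000, bond B=109.1113.
  t=1,j=1: stock 106.4000 → up 119.1680 (V=26.8820), down 63.8400 (V=50.7269). Price 28.6589; hedge Δ=-0.4310, bond B=74.5145.
  t=0,j=0: stock 95.0000 → up 106.4000 (V=28.6589), down 57.0000 (V=52.1113). Price 30.3009; hedge Δ=-0.4747, bond B=75.4017.
Each (Δ,B) replicates both successor values, so the strategy is self-financing and V0 is arbitrage-free.

(0,0): Delta=-0.4747 Bond=75.4017
(1,0): Delta=-1.0000 Bond=109.1113
(1,1): Delta=-0.4310 Bond=74.5145
(2,0): Delta=-1.0000 Bond=114.5669
(2,1): Delta=-1.0000 Bond=114.5669
(2,2): Delta=-0.3836 Bond=72.5895
(3,0): Delta=-1.0000 Bond=120.2952
(3,1): Delta=-1.0000 Bond=120.2952
(3,2): Delta=-1.0000 Bond=120.2952
(3,3): Delta=-0.3322 Bond=69.3626
V0=30.3009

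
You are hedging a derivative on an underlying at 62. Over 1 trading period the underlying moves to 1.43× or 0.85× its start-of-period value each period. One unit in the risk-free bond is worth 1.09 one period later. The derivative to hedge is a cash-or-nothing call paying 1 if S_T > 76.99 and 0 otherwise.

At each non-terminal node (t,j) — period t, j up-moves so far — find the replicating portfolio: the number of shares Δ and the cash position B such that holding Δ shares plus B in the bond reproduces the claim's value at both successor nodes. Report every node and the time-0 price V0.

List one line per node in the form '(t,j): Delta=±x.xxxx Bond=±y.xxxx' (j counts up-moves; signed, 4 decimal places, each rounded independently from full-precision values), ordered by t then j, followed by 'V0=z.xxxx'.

(0,0): Delta=0.0278 Bond=-1.3445
V0=0.3796

Under the risk-neutral measure, an up-move has probability p* = (R−d)/(u−d) = 0.4138 and values discount at R = 1.09.
Payoff layer (t=1): V(1,0)=0.0000, V(1,1)=1.0000
(0,0): S=62.0000. Δ = (V_up−V_dn)/(S_up−S_dn) = (1.0000−0.0000)/(88.6600−52.7000) = 0.0278. V = [p*·1.0000 + (1−p*)·0.0000]/1.09 = 0.3796. B = V − Δ·S = -1.3445.
The time-0 hedge costs 0.3796, which is the no-arbitrage price.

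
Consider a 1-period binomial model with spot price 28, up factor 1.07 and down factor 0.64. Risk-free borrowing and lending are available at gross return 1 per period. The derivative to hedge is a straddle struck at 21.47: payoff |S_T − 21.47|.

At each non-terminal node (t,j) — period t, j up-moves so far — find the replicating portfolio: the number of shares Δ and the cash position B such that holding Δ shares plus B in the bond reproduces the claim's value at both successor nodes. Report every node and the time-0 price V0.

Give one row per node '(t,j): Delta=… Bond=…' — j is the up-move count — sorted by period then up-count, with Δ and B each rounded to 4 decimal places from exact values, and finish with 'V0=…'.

(0,0): Delta=0.4103 Bond=-3.8026
V0=7.6858

Risk-neutral probability p* = (R−d)/(u−d) = (1−0.64)/(1.07−0.64) = 0.8372.
Payoff layer (t=1): V(1,0)=3.5500, V(1,1)=8.4900
Node (0,0) S=28.0000: V=(p*·8.4900+(1−p*)·3.5500)/1=7.6858; Δ=(8.4900−3.5500)/(29.9600−17.9200)=0.4103; B=V−Δ·S=-3.8026
The time-0 hedge costs 7.6858, which is the no-arbitrage price.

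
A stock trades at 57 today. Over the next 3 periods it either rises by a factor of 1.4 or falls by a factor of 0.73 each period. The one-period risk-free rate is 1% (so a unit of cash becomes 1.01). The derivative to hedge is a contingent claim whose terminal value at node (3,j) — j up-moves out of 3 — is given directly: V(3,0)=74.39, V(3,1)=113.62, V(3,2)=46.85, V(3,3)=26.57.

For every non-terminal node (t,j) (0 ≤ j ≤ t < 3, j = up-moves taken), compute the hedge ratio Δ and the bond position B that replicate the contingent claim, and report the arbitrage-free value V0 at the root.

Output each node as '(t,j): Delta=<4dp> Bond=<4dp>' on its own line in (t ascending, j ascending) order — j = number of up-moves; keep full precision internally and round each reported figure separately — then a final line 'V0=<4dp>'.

The replicating-portfolio and risk-neutral prices coincide; use p* = (1.01−0.73)/(1.4−0.73) = 0.4179 for the latter.
At expiry t=3: V(3,0)=74.3900, V(3,1)=113.6200, V(3,2)=46.8500, V(3,3)=26.5700
Node (2,0) S=30.3753: V=(p*·113.6200+(1−p*)·74.3900)/1.01=89.8858; Δ=(113.6200−74.3900)/(42.5254−22.1740)=1.9276; B=V−Δ·S=31.3335
Node (2,1) S=58.2540: V=(p*·46.8500+(1−p*)·113.6200)/1.01=84.8674; Δ=(46.8500−113.6200)/(81.5556−42.5254)=-1.7107; B=V−Δ·S=184.5242
Node (2,2) S=111.7200: V=(p*·26.5700+(1−p*)·46.8500)/1.01=37.9948; Δ=(26.5700−46.8500)/(156.4080−81.5556)=-0.2709; B=V−Δ·S=68.2635
Node (1,0) S=41.6100: V=(p*·84.8674+(1−p*)·89.8858)/1.01=86.9194; Δ=(84.8674−89.8858)/(58.2540−30.3753)=-0.1800; B=V−Δ·S=94.4094
Node (1,1) S=79.8000: V=(p*·37.9948+(1−p*)·84.8674)/1.01=64.6326; Δ=(37.9948−84.8674)/(111.7200−58.2540)=-0.8767; B=V−Δ·S=134.5917
Node (0,0) S=57.0000: V=(p*·64.6326+(1−p*)·86.9194)/1.01=76.8371; Δ=(64.6326−86.9194)/(79.8000−41.6100)=-0.5836; B=V−Δ·S=110.1010
Self-financing check: at every node Δ·S+B equals the discounted successor values.

(0,0): Delta=-0.5836 Bond=110.1010
(1,0): Delta=-0.1800 Bond=94.4094
(1,1): Delta=-0.8767 Bond=134.5917
(2,0): Delta=1.9276 Bond=31.3335
(2,1): Delta=-1.7107 Bond=184.5242
(2,2): Delta=-0.2709 Bond=68.2635
V0=76.8371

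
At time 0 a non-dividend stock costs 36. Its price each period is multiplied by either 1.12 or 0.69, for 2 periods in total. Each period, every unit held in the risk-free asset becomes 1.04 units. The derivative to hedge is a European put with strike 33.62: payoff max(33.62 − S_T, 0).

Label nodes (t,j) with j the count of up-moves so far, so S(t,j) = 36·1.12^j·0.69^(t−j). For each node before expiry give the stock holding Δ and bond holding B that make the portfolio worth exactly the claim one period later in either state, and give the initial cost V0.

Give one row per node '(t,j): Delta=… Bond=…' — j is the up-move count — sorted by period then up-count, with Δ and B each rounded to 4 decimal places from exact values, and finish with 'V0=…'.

(0,0): Delta=-0.4166 Bond=17.1501
(1,0): Delta=-1.0000 Bond=32.3269
(1,1): Delta=-0.3345 Bond=14.5239
V0=2.1513

The replicating-portfolio and risk-neutral prices coincide; use p* = (1.04−0.69)/(1.12−0.69) = 0.8140 for the latter.
Terminal payoffs: V(2,0)=16.4804, V(2,1)=5.7992, V(2,2)=0.0000
Node (1,0) S=24.8400: V=(p*·5.7992+(1−p*)·16.4804)/1.04=7.4869; Δ=(5.7992−16.4804)/(27.8208−17.1396)=-1.0000; B=V−Δ·S=32.3269
Node (1,1) S=40.3200: V=(p*·0.0000+(1−p*)·5.7992)/1.04=1.0374; Δ=(0.0000−5.7992)/(45.1584−27.8208)=-0.3345; B=V−Δ·S=14.5239
Node (0,0) S=36.0000: V=(p*·1.0374+(1−p*)·7.4869)/1.04=2.1513; Δ=(1.0374−7.4869)/(40.3200−24.8400)=-0.4166; B=V−Δ·S=17.1501
Each (Δ,B) replicates both successor values, so the strategy is self-financing and V0 is arbitrage-free.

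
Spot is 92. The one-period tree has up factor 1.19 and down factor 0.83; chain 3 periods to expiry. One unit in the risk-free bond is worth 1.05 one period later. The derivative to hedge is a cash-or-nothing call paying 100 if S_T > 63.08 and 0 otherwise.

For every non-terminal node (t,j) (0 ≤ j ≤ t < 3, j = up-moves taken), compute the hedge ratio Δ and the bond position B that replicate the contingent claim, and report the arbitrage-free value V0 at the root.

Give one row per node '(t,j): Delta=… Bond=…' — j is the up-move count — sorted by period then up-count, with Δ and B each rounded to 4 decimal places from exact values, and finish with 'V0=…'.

Since d<R<u, set p* = (R−d)/(u−d) = 0.6111; price each node as the discounted p*-expectation of its children.
Terminal values V(3,·): V(3,0)=0.0000, V(3,1)=100.0000, V(3,2)=100.0000, V(3,3)=100.0000
(2,0): S=63.3788. Δ = (V_up−V_dn)/(S_up−S_dn) = (100.0000−0.0000)/(75.4208−52.6044) = 4.3828. V = [p*·100.0000 + (1−p*)·0.0000]/1.05 = 58.2011. B = V − Δ·S = -219.5767.
(2,1): S=90.8684. Δ = (V_up−V_dn)/(S_up−S_dn) = (100.0000−100.0000)/(108.1334−75.4208) = 0.0000. V = [p*·100.0000 + (1−p*)·100.0000]/1.05 = 95.2381. B = V − Δ·S = 95.2381.
(2,2): S=130.2812. Δ = (V_up−V_dn)/(S_up−S_dn) = (100.0000−100.0000)/(155.0346−108.1334) = 0.0000. V = [p*·100.0000 + (1−p*)·100.0000]/1.05 = 95.2381. B = V − Δ·S = 95.2381.
(1,0): S=76.3600. Δ = (V_up−V_dn)/(S_up−S_dn) = (95.2381−58.2011)/(90.8684−63.3788) = 1.3473. V = [p*·95.2381 + (1−p*)·58.2011]/1.05 = 76.9855. B = V − Δ·S = -25.8951.
(1,1): S=109.4800. Δ = (V_up−V_dn)/(S_up−S_dn) = (95.2381−95.2381)/(130.2812−90.8684) = 0.0000. V = [p*·95.2381 + (1−p*)·95.2381]/1.05 = 90.7029. B = V − Δ·S = 90.7029.
(0,0): S=92.0000. Δ = (V_up−V_dn)/(S_up−S_dn) = (90.7029−76.9855)/(109.4800−76.3600) = 0.4142. V = [p*·90.7029 + (1−p*)·76.9855]/1.05 = 81.3032. B = V − Δ·S = 43.1993.
Each (Δ,B) replicates both successor values, so the strategy is self-financing and V0 is arbitrage-free.

(0,0): Delta=0.4142 Bond=43.1993
(1,0): Delta=1.3473 Bond=-25.8951
(1,1): Delta=0.0000 Bond=90.7029
(2,0): Delta=4.3828 Bond=-219.5767
(2,1): Delta=0.0000 Bond=95.2381
(2,2): Delta=0.0000 Bond=95.2381
V0=81.3032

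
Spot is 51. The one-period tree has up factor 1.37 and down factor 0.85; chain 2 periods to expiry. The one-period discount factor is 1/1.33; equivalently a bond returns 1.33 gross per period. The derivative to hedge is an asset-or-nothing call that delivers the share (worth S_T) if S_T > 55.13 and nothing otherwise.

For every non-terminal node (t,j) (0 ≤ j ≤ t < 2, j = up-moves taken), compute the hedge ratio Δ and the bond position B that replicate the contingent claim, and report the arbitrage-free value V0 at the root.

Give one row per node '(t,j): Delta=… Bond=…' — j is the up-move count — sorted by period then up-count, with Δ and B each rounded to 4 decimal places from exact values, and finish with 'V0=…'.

Risk-neutral probability p* = (R−d)/(u−d) = (1.33−0.85)/(1.37−0.85) = 0.9231.
Payoff layer (t=2): V(2,0)=0.0000, V(2,1)=59.3895, V(2,2)=95.7219
(1,0): S=43.3500. Δ = (V_up−V_dn)/(S_up−S_dn) = (59.3895−0.0000)/(59.3895−36.8475) = 2.6346. V = [p*·59.3895 + (1−p*)·0.0000]/1.33 = 41.2189. B = V − Δ·S = -72.9917.
(1,1): S=69.8700. Δ = (V_up−V_dn)/(S_up−S_dn) = (95.7219−59.3895)/(95.7219−59.3895) = 1.0000. V = [p*·95.7219 + (1−p*)·59.3895]/1.33 = 69.8700. B = V − Δ·S = 0.0000.
(0,0): S=51.0000. Δ = (V_up−V_dn)/(S_up−S_dn) = (69.8700−41.2189)/(69.8700−43.3500) = 1.0804. V = [p*·69.8700 + (1−p*)·41.2189]/1.33 = 50.8767. B = V − Δ·S = -4.2216.
Root portfolio cost Δ·51+B reproduces V0=50.8767.

(0,0): Delta=1.0804 Bond=-4.2216
(1,0): Delta=2.6346 Bond=-72.9917
(1,1): Delta=1.0000 Bond=0.0000
V0=50.8767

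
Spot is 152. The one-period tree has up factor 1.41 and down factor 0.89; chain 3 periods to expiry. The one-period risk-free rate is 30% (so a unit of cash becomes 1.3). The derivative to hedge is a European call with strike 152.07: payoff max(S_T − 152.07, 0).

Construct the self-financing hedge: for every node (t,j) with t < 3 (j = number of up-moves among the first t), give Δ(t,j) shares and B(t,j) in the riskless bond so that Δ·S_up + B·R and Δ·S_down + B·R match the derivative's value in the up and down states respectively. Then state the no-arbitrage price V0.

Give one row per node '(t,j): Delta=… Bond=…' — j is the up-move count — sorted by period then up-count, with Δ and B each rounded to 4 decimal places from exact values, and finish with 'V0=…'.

(0,0): Delta=0.9850 Bond=-66.7365
(1,0): Delta=0.8961 Bond=-74.7380
(1,1): Delta=1.0000 Bond=-89.9822
(2,0): Delta=0.2826 Bond=-23.2939
(2,1): Delta=1.0000 Bond=-116.9769
(2,2): Delta=1.0000 Bond=-116.9769
V0=82.9764

Since d<R<u, set p* = (R−d)/(u−d) = 0.7885; price each node as the discounted p*-expectation of its children.
Terminal payoffs: V(3,0)=0.0000, V(3,1)=17.6929, V(3,2)=116.8802, V(3,3)=274.0196
  t=2,j=0: stock 120.3992 → up 169.7629 (V=17.6929), down 107.1553 (V=0.0000). Price 10.7309; hedge Δ=0.2826, bond B=-23.2939.
  t=2,j=1: stock 190.7448 → up 268.9502 (V=116.8802), down 169.7629 (V=17.6929). Price 73.7679; hedge Δ=1.0000, bond B=-116.9769.
  t=2,j=2: stock 302.1912 → up 426.0896 (V=274.0196), down 268.9502 (V=116.8802). Price 185.2143; hedge Δ=1.0000, bond B=-116.9769.
  t=1,j=0: stock 135.2800 → up 190.7448 (V=73.7679), down 120.3992 (V=10.7309). Price 46.4870; hedge Δ=0.8961, bond B=-74.7380.
  t=1,j=1: stock 214.3200 → up 302.1912 (V=185.2143), down 190.7448 (V=73.7679). Price 124.3378; hedge Δ=1.0000, bond B=-89.9822.
  t=0,j=0: stock 152.0000 → up 214.3200 (V=124.3378), down 135.2800 (V=46.4870). Price 82.9764; hedge Δ=0.9850, bond B=-66.7365.
Root portfolio cost Δ·152+B reproduces V0=82.9764.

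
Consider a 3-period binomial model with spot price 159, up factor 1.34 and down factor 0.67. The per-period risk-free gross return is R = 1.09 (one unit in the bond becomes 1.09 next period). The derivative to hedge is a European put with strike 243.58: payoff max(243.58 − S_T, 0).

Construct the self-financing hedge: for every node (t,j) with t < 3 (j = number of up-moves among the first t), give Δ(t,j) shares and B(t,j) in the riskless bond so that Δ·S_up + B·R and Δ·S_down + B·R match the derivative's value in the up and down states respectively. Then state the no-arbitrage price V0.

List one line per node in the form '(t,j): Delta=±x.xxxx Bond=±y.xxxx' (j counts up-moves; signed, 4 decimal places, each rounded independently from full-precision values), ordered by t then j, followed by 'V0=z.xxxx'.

(0,0): Delta=-0.5685 Bond=145.9135
(1,0): Delta=-1.0000 Bond=205.0164
(1,1): Delta=-0.4400 Bond=131.6822
(2,0): Delta=-1.0000 Bond=223.4679
(2,1): Delta=-1.0000 Bond=223.4679
(2,2): Delta=-0.2734 Bond=95.9536
V0=55.5265

No-arbitrage ⇒ martingale measure with p* = (R−d)/(u−d) = 0.6269.
Payoff layer (t=3): V(3,0)=195.7587, V(3,1)=147.9374, V(3,2)=52.2947, V(3,3)=0.0000
Node (2,0) S=71.3751: V=(p*·147.9374+(1−p*)·195.7587)/1.09=152.0928; Δ=(147.9374−195.7587)/(95.6426−47.8213)=-1.0000; B=V−Δ·S=223.4679
Node (2,1) S=142.7502: V=(p*·52.2947+(1−p*)·147.9374)/1.09=80.7177; Δ=(52.2947−147.9374)/(191.2853−95.6426)=-1.0000; B=V−Δ·S=223.4679
Node (2,2) S=285.5004: V=(p*·0.0000+(1−p*)·52.2947)/1.09=17.9018; Δ=(0.0000−52.2947)/(382.5705−191.2853)=-0.2734; B=V−Δ·S=95.9536
Node (1,0) S=106.5300: V=(p*·80.7177+(1−p*)·152.0928)/1.09=98.4864; Δ=(80.7177−152.0928)/(142.7502−71.3751)=-1.0000; B=V−Δ·S=205.0164
Node (1,1) S=213.0600: V=(p*·17.9018+(1−p*)·80.7177)/1.09=37.9271; Δ=(17.9018−80.7177)/(285.5004−142.7502)=-0.4400; B=V−Δ·S=131.6822
Node (0,0) S=159.0000: V=(p*·37.9271+(1−p*)·98.4864)/1.09=55.5265; Δ=(37.9271−98.4864)/(213.0600−106.5300)=-0.5685; B=V−Δ·S=145.9135
Each (Δ,B) replicates both successor values, so the strategy is self-financing and V0 is arbitrage-free.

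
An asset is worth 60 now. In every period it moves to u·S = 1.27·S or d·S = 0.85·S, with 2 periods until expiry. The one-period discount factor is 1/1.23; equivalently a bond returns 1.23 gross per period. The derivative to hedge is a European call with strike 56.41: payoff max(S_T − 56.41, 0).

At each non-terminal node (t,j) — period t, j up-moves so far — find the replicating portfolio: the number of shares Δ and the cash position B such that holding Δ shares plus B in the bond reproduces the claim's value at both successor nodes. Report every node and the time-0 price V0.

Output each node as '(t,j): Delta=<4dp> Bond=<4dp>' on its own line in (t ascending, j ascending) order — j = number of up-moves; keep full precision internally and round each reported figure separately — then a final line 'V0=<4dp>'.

Under the risk-neutral measure, an up-move has probability p* = (R−d)/(u−d) = 0.9048 and values discount at R = 1.23.
Terminal payoffs: V(2,0)=0.0000, V(2,1)=8.3600, V(2,2)=40.3640
Node (1,0) S=51.0000: V=(p*·8.3600+(1−p*)·0.0000)/1.23=6.1494; Δ=(8.3600−0.0000)/(64.7700−43.3500)=0.3903; B=V−Δ·S=-13.7553
Node (1,1) S=76.2000: V=(p*·40.3640+(1−p*)·8.3600)/1.23=30.3382; Δ=(40.3640−8.3600)/(96.7740−64.7700)=1.0000; B=V−Δ·S=-45.8618
Node (0,0) S=60.0000: V=(p*·30.3382+(1−p*)·6.1494)/1.23=22.7923; Δ=(30.3382−6.1494)/(76.2000−51.0000)=0.9599; B=V−Δ·S=-34.8000
Each (Δ,B) replicates both successor values, so the strategy is self-financing and V0 is arbitrage-free.

(0,0): Delta=0.9599 Bond=-34.8000
(1,0): Delta=0.3903 Bond=-13.7553
(1,1): Delta=1.0000 Bond=-45.8618
V0=22.7923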